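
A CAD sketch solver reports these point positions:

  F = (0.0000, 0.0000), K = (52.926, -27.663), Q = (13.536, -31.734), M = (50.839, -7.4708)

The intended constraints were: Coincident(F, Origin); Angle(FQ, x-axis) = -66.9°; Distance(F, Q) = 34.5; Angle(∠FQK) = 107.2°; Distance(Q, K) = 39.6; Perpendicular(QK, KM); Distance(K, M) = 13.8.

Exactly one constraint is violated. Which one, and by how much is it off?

Distance(K, M) = 13.8 — off by 6.50.

F = (0.00, 0.00) ✓; FQ at -66.90° ✓; |FQ| = 34.50 ✓; ∠FQK = 107.2° ✓; |QK| = 39.60 ✓; ∠(QK, KM) = 90.00° ✓; |KM| = 20.30 ✗.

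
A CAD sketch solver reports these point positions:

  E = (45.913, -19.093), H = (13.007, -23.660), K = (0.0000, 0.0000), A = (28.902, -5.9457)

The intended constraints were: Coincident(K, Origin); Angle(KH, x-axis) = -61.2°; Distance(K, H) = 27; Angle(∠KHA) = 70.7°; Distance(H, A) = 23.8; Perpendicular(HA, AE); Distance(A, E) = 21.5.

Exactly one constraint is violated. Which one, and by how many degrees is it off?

Perpendicular(HA, AE) — off by 4.20°.

K = (0.00, 0.00) ✓; KH at -61.20° ✓; |KH| = 27.00 ✓; ∠KHA = 70.70° ✓; |HA| = 23.80 ✓; ∠(HA, AE) = 85.80° ✗; |AE| = 21.50 ✓.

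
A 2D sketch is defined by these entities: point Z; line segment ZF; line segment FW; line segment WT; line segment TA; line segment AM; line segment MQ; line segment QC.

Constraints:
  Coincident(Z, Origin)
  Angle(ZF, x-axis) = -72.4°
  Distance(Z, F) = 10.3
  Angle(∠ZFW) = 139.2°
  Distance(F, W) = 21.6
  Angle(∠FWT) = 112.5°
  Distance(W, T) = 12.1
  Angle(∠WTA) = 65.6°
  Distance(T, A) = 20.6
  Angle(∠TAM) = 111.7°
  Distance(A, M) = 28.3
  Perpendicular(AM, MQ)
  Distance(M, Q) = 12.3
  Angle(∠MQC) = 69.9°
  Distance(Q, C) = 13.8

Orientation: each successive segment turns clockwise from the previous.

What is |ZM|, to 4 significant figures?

23.18

Z is at the origin; ZF runs at -72.4° with length 10.3, so F = (3.114, -9.818). ∠ZFW = 139.2° gives FW at -113.2° from the x-axis; with |FW| = 21.6, W = (-5.395, -29.67). ∠FWT = 112.5° gives WT at 179.3° from the x-axis; with |WT| = 12.1, T = (-17.49, -29.52). ∠WTA = 65.6° gives TA at 64.90° from the x-axis; with |TA| = 20.6, A = (-8.755, -10.87). ∠TAM = 111.7° gives AM at -3.400° from the x-axis; with |AM| = 28.3, M = (19.49, -12.55). Then |ZM| = |M − Z| = 23.18.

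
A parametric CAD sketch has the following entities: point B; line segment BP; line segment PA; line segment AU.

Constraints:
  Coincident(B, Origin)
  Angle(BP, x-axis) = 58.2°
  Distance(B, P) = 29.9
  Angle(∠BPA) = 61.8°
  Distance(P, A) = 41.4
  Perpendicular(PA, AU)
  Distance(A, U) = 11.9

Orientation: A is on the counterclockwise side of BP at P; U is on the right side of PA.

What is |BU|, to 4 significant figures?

46.98

∠BPA = 61.8°, so PA runs at 58.2° + (180° − 61.8°) = 176.4° from the x-axis; with |PA| = 41.4, A = P + 41.4·(cos 176.4°, sin 176.4°) = (-25.56, 28.01). The perpendicularity gives AU at right angles to PA; with |AU| = 11.9 on the right of PA, U = A + 11.9·(0.06279, 0.9980) = (-24.82, 39.89). Then |BU| = |U − B| = 46.98.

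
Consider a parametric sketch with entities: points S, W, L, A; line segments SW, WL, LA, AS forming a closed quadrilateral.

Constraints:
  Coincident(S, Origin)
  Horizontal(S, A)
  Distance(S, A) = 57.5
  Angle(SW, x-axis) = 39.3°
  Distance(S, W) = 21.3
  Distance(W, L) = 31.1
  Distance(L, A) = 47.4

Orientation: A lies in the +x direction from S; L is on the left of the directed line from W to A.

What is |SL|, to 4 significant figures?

51.64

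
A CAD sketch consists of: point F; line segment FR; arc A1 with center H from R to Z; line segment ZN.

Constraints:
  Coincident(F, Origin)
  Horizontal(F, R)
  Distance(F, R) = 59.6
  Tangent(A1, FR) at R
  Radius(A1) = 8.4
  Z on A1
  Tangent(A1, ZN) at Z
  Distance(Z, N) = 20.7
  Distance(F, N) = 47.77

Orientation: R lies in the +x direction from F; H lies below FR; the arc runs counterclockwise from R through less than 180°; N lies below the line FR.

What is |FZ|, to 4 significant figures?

52.44

Checks: |HZ| = 8.400 ✓; ∠(HZ, ZN) = 90.00° ✓; |ZN| = 20.70 ✓; |FN| = 47.77 ✓.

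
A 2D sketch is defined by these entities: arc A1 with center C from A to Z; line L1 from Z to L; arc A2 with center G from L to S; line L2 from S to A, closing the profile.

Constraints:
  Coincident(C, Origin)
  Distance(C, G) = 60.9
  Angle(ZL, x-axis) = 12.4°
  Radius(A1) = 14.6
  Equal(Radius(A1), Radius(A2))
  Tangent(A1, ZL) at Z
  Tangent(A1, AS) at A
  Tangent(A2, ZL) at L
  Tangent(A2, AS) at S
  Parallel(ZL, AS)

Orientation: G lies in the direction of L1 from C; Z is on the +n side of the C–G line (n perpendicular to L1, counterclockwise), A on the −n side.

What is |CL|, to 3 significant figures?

62.6

The slot axis is L1's direction at 12.4°, so u = (cos 12.4°, sin 12.4°) = (0.977, 0.215) and n = (−sin 12.4°, cos 12.4°) = (-0.215, 0.977). C is at the origin and G lies 60.9 along u from C, so G = 60.9·u = (59.5, 13.1). Tangency of A1 to both parallel lines with radius 14.6 puts Z and A at C ± 14.6·n: Z = (-3.14, 14.3), A = (3.14, -14.3). Equal radii place L and S the same way about G: L = G + 14.6·n = (56.3, 27.3), S = G − 14.6·n = (62.6, -1.18). Then |CL| = |L − C| = 62.6.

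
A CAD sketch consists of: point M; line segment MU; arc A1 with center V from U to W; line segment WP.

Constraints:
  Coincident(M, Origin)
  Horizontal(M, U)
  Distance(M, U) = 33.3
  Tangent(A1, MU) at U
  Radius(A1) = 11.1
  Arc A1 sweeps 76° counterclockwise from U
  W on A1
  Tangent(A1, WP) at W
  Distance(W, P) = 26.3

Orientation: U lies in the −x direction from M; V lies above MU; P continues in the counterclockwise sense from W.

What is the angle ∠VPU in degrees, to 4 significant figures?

10.09°

M is at the origin; MU is horizontal with |MU| = 33.3 and U on the −x side, so U = (-33.30, 0.000). A1 meets MU tangentially, so VU is at right angles to MU, so V = U + (0, 11.1) = (-33.30, 11.10). On A1, U sits at bearing -90° from V; a 76° counterclockwise sweep puts W at bearing -14°, so W = V + 11.1·(cos -14°, sin -14°) = (-22.53, 8.415). Tangency of A1 to WP means the radius VW is perpendicular to WP, so WP runs along (−sin -14°, cos -14°); with |WP| = 26.3, P = (-16.17, 33.93). Then cos ∠VPU = PV·PU / (|PV||PU|), giving 10.09°.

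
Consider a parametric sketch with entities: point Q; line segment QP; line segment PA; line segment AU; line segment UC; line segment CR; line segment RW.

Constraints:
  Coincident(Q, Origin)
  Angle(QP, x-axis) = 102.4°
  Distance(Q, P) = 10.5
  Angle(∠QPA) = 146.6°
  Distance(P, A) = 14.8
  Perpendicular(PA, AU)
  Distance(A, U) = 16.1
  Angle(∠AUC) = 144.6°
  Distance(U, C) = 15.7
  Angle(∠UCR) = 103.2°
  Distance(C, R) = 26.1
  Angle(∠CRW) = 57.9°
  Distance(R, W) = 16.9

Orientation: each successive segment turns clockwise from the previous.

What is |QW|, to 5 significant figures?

5.2689

Q is at the origin; QP runs at 102.4° with length 10.5, so P = (-2.2547, 10.255). ∠QPA = 146.6° gives PA at 69.000° from the x-axis; with |PA| = 14.8, A = (3.0491, 24.072). The perpendicularity gives AU at right angles to PA, so AU runs at -21.000°; with |AU| = 16.1, U = (18.080, 18.302). ∠AUC = 144.6° gives UC at -56.400° from the x-axis; with |UC| = 15.7, C = (26.768, 5.2255). ∠UCR = 103.2° gives CR at -133.20° from the x-axis; with |CR| = 26.1, R = (8.9013, -13.801). ∠CRW = 57.9° gives RW at 104.70° from the x-axis; with |RW| = 16.9, W = (4.6128, 2.5462). Then |QW| = |W − Q| = 5.2689.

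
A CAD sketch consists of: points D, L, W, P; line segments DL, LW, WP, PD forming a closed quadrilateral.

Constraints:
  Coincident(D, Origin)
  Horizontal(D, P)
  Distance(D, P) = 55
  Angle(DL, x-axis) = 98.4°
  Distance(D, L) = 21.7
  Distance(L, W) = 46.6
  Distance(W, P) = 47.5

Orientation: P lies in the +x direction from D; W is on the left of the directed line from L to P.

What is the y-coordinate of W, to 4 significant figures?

44.17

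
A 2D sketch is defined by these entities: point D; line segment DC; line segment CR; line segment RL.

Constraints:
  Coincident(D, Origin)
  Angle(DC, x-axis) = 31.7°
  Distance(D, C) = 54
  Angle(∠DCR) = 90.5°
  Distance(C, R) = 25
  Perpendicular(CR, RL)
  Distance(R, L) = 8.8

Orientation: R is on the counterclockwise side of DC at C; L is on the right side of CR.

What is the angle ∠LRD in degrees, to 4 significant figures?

154.7°

D is at the origin; DC runs at 31.7° with length 54.0, so C = 54.0·(cos 31.7°, sin 31.7°) = (45.94, 28.38). ∠DCR = 90.5°, so CR runs at 31.7° + (180° − 90.5°) = 121.2° from the x-axis; with |CR| = 25.0, R = C + 25.0·(cos 121.2°, sin 121.2°) = (32.99, 49.76). CR is perpendicular to RL; with |RL| = 8.8 on the right of CR, L = R + 8.8·(0.8554, 0.5180) = (40.52, 54.32). Then cos ∠LRD = RL·RD / (|RL||RD|), giving 154.7°.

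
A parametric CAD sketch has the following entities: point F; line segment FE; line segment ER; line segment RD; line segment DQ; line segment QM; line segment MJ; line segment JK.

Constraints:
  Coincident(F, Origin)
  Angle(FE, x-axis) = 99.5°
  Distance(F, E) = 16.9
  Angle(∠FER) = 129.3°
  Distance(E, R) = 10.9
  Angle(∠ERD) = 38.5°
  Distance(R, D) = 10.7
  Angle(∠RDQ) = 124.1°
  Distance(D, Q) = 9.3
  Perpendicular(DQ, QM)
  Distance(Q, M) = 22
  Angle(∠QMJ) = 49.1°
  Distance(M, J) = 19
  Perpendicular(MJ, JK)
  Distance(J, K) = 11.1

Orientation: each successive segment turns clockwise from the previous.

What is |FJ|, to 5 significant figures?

25.186

F is at the origin; FE runs at 99.5° with length 16.9, so E = (-2.7893, 16.668). ∠FER = 129.3° gives ER at 48.800° from the x-axis; with |ER| = 10.9, R = (4.3904, 24.870). ∠ERD = 38.5° gives RD at -92.700° from the x-axis; with |RD| = 10.7, D = (3.8864, 14.181). ∠RDQ = 124.1° gives DQ at -148.60° from the x-axis; with |DQ| = 9.3, Q = (-4.0517, 9.3360). DQ ⟂ QM, so QM runs at 121.40°; with |QM| = 22.0, M = (-15.514, 28.114). ∠QMJ = 49.1° gives MJ at -9.5000° from the x-axis; with |MJ| = 19.0, J = (3.2256, 24.978). Then |FJ| = |J − F| = 25.186.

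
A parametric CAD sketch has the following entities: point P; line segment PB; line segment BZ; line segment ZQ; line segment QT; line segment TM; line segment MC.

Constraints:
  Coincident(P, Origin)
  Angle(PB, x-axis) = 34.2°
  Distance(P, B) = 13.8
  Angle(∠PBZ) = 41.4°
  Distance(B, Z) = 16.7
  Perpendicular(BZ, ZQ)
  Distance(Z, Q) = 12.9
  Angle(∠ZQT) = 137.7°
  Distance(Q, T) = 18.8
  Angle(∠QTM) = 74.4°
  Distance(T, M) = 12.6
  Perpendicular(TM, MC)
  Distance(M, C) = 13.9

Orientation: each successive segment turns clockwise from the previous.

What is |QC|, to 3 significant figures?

8.64

P is at the origin; PB runs at 34.2° with length 13.8, so B = (11.4, 7.76). ∠PBZ = 41.4° gives BZ at -104° from the x-axis; with |BZ| = 16.7, Z = (7.26, -8.42). BZ is perpendicular to ZQ, so ZQ runs at 166°; with |ZQ| = 12.9, Q = (-5.23, -5.21). ∠ZQT = 137.7° gives QT at 123° from the x-axis; with |QT| = 18.8, T = (-15.6, 10.5). ∠QTM = 74.4° gives TM at 17.7° from the x-axis; with |TM| = 12.6, M = (-3.55, 14.3). TM is perpendicular to MC, so MC runs at -72.3°; with |MC| = 13.9, C = (0.674, 1.09). Then |QC| = |C − Q| = 8.64.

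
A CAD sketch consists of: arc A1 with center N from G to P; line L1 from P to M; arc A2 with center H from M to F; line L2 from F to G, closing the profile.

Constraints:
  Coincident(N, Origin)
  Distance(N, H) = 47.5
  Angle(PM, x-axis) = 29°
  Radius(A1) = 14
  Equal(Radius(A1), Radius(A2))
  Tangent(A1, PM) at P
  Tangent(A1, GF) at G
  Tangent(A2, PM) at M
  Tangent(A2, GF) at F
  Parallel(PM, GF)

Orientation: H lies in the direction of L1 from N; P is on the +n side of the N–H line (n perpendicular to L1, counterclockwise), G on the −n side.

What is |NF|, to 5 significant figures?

49.520

The slot axis is L1's direction at 29.0°, so u = (cos 29.0°, sin 29.0°) = (0.87462, 0.48481) and n = (−sin 29.0°, cos 29.0°) = (-0.48481, 0.87462). N is at the origin and H lies 47.5 along u from N, so H = 47.5·u = (41.544, 23.028). Tangency of A1 to both parallel lines with radius 14.0 puts P and G at N ± 14.0·n: P = (-6.7873, 12.245), G = (6.7873, -12.245). Equal radii place M and F the same way about H: M = H + 14.0·n = (34.757, 35.273), F = H − 14.0·n = (48.332, 10.784). Then |NF| = |F − N| = 49.520.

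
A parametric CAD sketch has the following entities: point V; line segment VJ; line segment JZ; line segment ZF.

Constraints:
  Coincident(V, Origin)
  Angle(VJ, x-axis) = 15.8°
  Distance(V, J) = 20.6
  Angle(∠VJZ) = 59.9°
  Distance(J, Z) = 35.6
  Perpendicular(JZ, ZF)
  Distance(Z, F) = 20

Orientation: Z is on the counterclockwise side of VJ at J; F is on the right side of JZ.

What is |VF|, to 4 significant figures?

45.49

V is at the origin; VJ runs at 15.8° with length 20.6, so J = 20.6·(cos 15.8°, sin 15.8°) = (19.82, 5.609). ∠VJZ = 59.9°, so JZ runs at 15.8° + (180° − 59.9°) = 135.9° from the x-axis; with |JZ| = 35.6, Z = J + 35.6·(cos 135.9°, sin 135.9°) = (-5.744, 30.38). The perpendicularity gives ZF at right angles to JZ; with |ZF| = 20.0 on the right of JZ, F = Z + 20.0·(0.6959, 0.7181) = (8.175, 44.75). Then |VF| = |F − V| = 45.49.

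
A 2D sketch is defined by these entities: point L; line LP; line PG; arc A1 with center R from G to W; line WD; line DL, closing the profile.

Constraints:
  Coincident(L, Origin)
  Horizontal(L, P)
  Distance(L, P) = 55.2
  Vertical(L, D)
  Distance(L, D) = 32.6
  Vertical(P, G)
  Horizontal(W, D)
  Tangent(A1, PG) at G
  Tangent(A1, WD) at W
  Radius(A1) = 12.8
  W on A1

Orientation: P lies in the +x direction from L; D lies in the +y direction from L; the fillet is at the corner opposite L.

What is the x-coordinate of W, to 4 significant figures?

42.40

L is at the origin; L and P share the same y with |LP| = 55.2 and P on the +x side, so P = (55.20, 0.000). L and D share the same x with |LD| = 32.6 and D on the +y side, so D = (0.000, 32.60). The virtual corner opposite L is at (55.20, 32.60). Since A1 is tangent to PG there, RG ⟂ PG and A1 meets WD tangentially, so RW is at right angles to WD, with radius 12.8, so the center R sits 12.8 in from both sides at R = (42.40, 19.80). That places the tangent points at G = (55.20, 19.80) on PG and W = (42.40, 32.60) on WD. So W.x = 42.40.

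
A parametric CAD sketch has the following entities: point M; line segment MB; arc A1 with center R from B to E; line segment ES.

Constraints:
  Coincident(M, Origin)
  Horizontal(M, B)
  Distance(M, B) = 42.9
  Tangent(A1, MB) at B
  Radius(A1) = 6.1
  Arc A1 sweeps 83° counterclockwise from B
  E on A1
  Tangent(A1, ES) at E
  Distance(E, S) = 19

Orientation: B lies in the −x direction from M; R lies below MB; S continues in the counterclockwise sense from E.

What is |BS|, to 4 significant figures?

25.62

M is at the origin; MB is horizontal with |MB| = 42.9 and B on the −x side, so B = (-42.90, 0.000). A1 meets MB tangentially, so RB is at right angles to MB, so R = B + (0, -6.1) = (-42.90, -6.100). On A1, B sits at bearing 90° from R; an 83° counterclockwise sweep puts E at bearing 173°, so E = R + 6.1·(cos 173°, sin 173°) = (-48.95, -5.357). Since A1 is tangent to ES there, RE ⟂ ES, so ES runs along (−sin 173°, cos 173°); with |ES| = 19.0, S = (-51.27, -24.21). Then |BS| = |S − B| = 25.62.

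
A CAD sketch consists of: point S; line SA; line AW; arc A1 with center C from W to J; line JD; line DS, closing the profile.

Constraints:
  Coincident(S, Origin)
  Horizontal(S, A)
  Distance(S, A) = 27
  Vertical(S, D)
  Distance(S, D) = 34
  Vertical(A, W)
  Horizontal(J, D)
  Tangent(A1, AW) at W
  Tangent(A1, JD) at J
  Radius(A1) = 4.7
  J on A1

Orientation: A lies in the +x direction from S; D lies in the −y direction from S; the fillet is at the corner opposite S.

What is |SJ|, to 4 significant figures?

40.66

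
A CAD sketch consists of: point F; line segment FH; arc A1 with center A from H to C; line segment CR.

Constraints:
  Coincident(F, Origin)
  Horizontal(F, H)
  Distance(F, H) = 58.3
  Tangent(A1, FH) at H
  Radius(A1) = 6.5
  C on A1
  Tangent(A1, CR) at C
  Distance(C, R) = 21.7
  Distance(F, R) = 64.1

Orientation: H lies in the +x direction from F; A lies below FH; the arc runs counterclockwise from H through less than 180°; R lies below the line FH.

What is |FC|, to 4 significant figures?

52.60

Checks: F = (0.00, 0.00) ✓; |AH| = 6.500 ✓; |AC| = 6.500 ✓; ∠(AC, CR) = 90.00° ✓; |CR| = 21.70 ✓; |FR| = 64.10 ✓.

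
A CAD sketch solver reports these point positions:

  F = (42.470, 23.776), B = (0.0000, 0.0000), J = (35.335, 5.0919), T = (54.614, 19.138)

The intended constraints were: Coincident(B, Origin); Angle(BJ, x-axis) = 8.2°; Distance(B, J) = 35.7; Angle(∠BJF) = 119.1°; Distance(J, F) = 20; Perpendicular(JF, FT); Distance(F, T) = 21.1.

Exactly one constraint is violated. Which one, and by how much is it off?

Distance(F, T) = 21.1 — off by 8.10.

B = (0.00, 0.00) ✓; BJ at 8.200° ✓; |BJ| = 35.70 ✓; ∠BJF = 119.1° ✓; |JF| = 20.00 ✓; ∠(JF, FT) = 90.00° ✓; |FT| = 13.00 ✗.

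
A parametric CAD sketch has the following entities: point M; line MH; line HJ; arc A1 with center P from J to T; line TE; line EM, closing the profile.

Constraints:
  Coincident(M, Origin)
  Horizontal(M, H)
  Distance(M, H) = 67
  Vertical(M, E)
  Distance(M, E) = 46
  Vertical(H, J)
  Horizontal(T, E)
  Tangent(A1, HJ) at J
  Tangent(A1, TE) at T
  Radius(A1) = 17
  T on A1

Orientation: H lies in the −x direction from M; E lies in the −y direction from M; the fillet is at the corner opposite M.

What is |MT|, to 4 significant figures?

67.94

M is at the origin; M and H share the same y with |MH| = 67.0 and H on the −x side, so H = (-67.00, 0.000). ME is vertical with |ME| = 46.0 and E on the −y side, so E = (0.000, -46.00). The virtual corner opposite M is at (-67.00, -46.00). A1 meets HJ tangentially, so PJ is at right angles to HJ and tangency of A1 to TE means the radius PT is perpendicular to TE, with radius 17.0, so the center P sits 17.0 in from both sides at P = (-50.00, -29.00). That places the tangent points at J = (-67.00, -29.00) on HJ and T = (-50.00, -46.00) on TE. Then |MT| = |T − M| = 67.94.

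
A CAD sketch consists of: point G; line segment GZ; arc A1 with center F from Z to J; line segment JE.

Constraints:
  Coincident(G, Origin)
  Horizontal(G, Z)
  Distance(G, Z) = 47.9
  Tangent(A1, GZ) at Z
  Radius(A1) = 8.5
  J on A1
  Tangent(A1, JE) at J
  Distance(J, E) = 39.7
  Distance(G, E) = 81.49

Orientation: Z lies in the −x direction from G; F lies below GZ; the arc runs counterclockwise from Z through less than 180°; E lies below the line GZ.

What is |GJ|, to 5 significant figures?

56.198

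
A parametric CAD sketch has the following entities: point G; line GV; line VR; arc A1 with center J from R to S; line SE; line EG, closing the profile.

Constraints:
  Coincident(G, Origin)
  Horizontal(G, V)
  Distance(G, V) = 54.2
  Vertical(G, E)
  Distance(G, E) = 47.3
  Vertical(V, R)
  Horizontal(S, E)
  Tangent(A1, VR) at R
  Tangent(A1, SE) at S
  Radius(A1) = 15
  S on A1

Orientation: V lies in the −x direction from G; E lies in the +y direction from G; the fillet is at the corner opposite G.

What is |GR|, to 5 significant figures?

63.095

G is at the origin; GV is horizontal with |GV| = 54.2 and V on the −x side, so V = (-54.200, 0.0000). GE is vertical with |GE| = 47.3 and E on the +y side, so E = (0.0000, 47.300). The virtual corner opposite G is at (-54.200, 47.300). Since A1 is tangent to VR there, JR ⟂ VR and since A1 is tangent to SE there, JS ⟂ SE, with radius 15.0, so the center J sits 15.0 in from both sides at J = (-39.200, 32.300). That places the tangent points at R = (-54.200, 32.300) on VR and S = (-39.200, 47.300) on SE. Then |GR| = |R − G| = 63.095.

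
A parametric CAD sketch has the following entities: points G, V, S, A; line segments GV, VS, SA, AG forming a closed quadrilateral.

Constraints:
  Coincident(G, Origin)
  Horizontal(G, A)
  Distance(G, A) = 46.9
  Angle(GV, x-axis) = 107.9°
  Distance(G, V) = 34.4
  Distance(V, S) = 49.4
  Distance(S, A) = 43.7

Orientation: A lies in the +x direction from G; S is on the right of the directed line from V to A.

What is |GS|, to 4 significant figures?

15.02

Checks: |VS| = 49.40 ✓; |SA| = 43.70 ✓.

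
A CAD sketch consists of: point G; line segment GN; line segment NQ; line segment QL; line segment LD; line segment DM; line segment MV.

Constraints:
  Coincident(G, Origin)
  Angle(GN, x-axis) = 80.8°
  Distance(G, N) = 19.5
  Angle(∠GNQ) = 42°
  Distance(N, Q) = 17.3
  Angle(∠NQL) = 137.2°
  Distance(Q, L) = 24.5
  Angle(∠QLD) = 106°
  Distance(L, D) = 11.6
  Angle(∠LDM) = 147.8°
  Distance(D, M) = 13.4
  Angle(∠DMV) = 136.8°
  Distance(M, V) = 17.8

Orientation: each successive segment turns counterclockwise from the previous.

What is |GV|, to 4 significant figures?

21.68

G is at the origin; GN runs at 80.8° with length 19.5, so N = (3.118, 19.25). ∠GNQ = 42.0° gives NQ at -141.2° from the x-axis; with |NQ| = 17.3, Q = (-10.36, 8.409). ∠NQL = 137.2° gives QL at -98.40° from the x-axis; with |QL| = 24.5, L = (-13.94, -15.83). ∠QLD = 106.0° gives LD at -24.40° from the x-axis; with |LD| = 11.6, D = (-3.380, -20.62). ∠LDM = 147.8° gives DM at 7.800° from the x-axis; with |DM| = 13.4, M = (9.896, -18.80). ∠DMV = 136.8° gives MV at 51.00° from the x-axis; with |MV| = 17.8, V = (21.10, -4.968). Then |GV| = |V − G| = 21.68.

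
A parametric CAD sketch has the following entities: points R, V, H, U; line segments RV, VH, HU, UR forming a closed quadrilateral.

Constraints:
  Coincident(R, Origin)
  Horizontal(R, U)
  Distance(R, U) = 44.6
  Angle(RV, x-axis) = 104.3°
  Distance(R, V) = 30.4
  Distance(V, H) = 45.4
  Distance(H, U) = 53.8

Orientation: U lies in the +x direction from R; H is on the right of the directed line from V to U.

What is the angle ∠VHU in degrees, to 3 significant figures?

73.7°

Checks: R.y = 0.00, U.y = 0.00 ✓; |VH| = 45.40 ✓; |HU| = 53.80 ✓.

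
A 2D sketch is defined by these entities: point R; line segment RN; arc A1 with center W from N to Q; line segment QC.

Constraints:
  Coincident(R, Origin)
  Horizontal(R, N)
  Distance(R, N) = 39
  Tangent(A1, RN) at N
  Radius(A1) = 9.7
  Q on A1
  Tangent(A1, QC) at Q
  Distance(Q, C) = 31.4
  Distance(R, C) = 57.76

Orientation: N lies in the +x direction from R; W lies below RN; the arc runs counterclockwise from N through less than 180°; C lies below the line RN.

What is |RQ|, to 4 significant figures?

32.29

Checks: R = (0.00, 0.00) ✓; |WQ| = 9.700 ✓; ∠(WQ, QC) = 90.00° ✓; |QC| = 31.40 ✓; |RC| = 57.76 ✓.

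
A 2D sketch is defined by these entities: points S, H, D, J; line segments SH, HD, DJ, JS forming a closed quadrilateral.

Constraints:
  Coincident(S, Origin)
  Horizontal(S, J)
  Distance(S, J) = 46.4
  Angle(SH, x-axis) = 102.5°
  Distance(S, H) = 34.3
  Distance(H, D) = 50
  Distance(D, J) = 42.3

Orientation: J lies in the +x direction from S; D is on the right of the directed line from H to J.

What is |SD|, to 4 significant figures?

15.95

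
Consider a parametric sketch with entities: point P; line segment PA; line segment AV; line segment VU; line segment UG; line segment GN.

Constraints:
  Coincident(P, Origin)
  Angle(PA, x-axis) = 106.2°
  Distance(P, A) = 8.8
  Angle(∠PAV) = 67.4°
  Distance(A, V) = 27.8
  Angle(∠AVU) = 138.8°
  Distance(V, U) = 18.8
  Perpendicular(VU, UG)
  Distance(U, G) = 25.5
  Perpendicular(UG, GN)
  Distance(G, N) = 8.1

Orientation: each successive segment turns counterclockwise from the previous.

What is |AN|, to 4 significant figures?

32.42

P is at the origin; PA runs at 106.2° with length 8.8, so A = (-2.455, 8.451). ∠PAV = 67.4° gives AV at -141.2° from the x-axis; with |AV| = 27.8, V = (-24.12, -8.969). ∠AVU = 138.8° gives VU at -100.0° from the x-axis; with |VU| = 18.8, U = (-27.39, -27.48). VU ⟂ UG, so UG runs at -10.00°; with |UG| = 25.5, G = (-2.273, -31.91). UG is perpendicular to GN, so GN runs at 80.00°; with |GN| = 8.1, N = (-0.8662, -23.93). Then |AN| = |N − A| = 32.42.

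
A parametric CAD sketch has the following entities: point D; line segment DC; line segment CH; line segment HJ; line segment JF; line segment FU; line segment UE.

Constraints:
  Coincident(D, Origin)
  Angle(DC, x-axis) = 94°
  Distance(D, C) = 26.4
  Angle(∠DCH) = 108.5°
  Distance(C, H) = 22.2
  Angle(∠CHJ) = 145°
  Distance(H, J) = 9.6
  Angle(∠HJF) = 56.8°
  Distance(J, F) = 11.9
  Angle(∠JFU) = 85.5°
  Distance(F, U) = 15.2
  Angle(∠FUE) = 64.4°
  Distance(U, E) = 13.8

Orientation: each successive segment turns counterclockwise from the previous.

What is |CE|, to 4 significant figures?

28.27

∠JFU = 85.5° gives FU at 58.20° from the x-axis; with |FU| = 15.2, U = (-14.73, 34.41). ∠FUE = 64.4° gives UE at 173.8° from the x-axis; with |UE| = 13.8, E = (-28.45, 35.90). Then |CE| = |E − C| = 28.27.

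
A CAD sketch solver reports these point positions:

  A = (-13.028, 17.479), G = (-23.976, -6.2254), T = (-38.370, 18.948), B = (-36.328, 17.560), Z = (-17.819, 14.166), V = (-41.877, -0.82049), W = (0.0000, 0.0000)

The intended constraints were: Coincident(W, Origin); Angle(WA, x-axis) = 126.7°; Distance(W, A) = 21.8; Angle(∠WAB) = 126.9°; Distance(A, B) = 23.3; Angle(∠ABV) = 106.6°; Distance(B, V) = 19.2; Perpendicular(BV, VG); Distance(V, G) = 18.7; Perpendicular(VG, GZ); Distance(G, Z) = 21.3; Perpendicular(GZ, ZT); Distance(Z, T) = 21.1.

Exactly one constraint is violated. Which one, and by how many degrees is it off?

Perpendicular(GZ, ZT) — off by 3.70°.

W = (0.00, 0.00) ✓; WA at 126.7° ✓; |WA| = 21.80 ✓; ∠WAB = 126.9° ✓; |AB| = 23.30 ✓; ∠ABV = 106.6° ✓; |BV| = 19.20 ✓; ∠(BV, VG) = 90.00° ✓; |VG| = 18.70 ✓; ∠(VG, GZ) = 90.00° ✓; |GZ| = 21.30 ✓; ∠(GZ, ZT) = 93.70° ✗; |ZT| = 21.10 ✓.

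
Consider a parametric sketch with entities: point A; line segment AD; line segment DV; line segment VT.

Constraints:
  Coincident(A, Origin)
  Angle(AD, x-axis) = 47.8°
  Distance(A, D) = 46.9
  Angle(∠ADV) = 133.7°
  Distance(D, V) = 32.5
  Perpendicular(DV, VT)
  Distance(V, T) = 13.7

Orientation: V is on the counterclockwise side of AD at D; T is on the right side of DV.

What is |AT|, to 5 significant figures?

80.491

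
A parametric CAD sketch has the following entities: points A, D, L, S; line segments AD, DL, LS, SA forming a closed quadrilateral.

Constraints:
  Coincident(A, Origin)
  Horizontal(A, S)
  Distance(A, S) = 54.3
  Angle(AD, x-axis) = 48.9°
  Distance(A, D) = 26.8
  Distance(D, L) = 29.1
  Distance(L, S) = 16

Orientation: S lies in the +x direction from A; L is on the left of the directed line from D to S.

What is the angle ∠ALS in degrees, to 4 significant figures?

104.8°

Checks: |DL| = 29.10 ✓; |LS| = 16.00 ✓.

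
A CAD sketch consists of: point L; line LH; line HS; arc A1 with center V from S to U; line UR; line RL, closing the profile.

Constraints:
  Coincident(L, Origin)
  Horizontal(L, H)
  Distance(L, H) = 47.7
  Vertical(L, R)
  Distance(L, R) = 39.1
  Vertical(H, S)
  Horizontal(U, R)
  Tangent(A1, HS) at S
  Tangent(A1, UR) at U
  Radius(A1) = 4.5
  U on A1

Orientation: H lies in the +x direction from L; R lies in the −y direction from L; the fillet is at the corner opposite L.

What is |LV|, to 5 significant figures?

55.348

LR is vertical with |LR| = 39.1 and R on the −y side, so R = (0.0000, -39.100). The virtual corner opposite L is at (47.700, -39.100). Since A1 is tangent to HS there, VS ⟂ HS and since A1 is tangent to UR there, VU ⟂ UR, with radius 4.5, so the center V sits 4.5 in from both sides at V = (43.200, -34.600). Then |LV| = |V − L| = 55.348.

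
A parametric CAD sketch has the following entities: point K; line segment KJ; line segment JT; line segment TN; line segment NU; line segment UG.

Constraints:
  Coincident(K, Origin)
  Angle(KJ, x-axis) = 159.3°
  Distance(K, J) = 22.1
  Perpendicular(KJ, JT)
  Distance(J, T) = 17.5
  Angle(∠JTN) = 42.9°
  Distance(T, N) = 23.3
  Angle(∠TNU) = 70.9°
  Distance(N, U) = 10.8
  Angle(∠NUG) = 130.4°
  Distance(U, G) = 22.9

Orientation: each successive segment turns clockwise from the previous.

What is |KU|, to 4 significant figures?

16.59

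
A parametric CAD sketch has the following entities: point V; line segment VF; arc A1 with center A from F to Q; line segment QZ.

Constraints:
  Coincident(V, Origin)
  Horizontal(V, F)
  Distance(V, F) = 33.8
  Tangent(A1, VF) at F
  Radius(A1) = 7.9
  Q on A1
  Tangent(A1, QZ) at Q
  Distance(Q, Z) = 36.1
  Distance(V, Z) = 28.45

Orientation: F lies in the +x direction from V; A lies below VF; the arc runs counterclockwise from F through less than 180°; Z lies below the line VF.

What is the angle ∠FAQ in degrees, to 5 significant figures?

45.838°

V is at the origin; VF is horizontal with |VF| = 33.8 and F on the +x side, so F = (33.800, 0.0000). The tangent condition forces AF to be normal to VF, so A = F + (0, -7.9) = (33.800, -7.9000). Since AQ ⟂ QZ (tangency), |AZ| = √(7.9² + 36.1²) = 36.954 regardless of where Q sits on A1. So Z lies on both circle(V, 28.45) and circle(A, 36.954); the below-VF intersection is Z = (2.9822, -28.293). Q is the foot of the tangent from Z: Q = (28.133, -2.3961).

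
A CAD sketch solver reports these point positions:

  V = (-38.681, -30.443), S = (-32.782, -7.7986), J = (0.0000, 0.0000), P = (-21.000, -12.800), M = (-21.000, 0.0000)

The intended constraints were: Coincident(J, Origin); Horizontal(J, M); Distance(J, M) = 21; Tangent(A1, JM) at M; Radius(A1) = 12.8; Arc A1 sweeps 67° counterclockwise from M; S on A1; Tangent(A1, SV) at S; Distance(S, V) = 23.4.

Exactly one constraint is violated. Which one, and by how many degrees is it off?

Tangent(A1, SV) at S — off by 8.40°.

J = (0.00, 0.00) ✓; J.y = 0.00, M.y = 0.00 ✓; |JM| = 21.00 ✓; ∠(PM, MJ) = 90.00° ✓; |PM| = 12.80 ✓; bearing(P→S) − bearing(P→M) = 67.00° ✓; |PS| = 12.80 ✓; ∠(PS, SV) = 81.60° ✗; |SV| = 23.40 ✓.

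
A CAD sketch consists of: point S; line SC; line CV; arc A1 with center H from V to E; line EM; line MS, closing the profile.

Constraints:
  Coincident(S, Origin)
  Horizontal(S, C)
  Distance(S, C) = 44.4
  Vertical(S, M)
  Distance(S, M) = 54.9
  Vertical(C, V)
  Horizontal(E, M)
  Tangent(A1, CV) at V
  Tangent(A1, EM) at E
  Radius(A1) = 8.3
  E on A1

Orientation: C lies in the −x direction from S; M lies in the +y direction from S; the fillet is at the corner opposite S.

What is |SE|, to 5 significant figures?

65.706

S is at the origin; SC is horizontal with |SC| = 44.4 and C on the −x side, so C = (-44.400, 0.0000). S and M share the same x with |SM| = 54.9 and M on the +y side, so M = (0.0000, 54.900). The virtual corner opposite S is at (-44.400, 54.900). A1 meets CV tangentially, so HV is at right angles to CV and tangency of A1 to EM means the radius HE is perpendicular to EM, with radius 8.3, so the center H sits 8.3 in from both sides at H = (-36.100, 46.600). That places the tangent points at V = (-44.400, 46.600) on CV and E = (-36.100, 54.900) on EM. Then |SE| = |E − S| = 65.706.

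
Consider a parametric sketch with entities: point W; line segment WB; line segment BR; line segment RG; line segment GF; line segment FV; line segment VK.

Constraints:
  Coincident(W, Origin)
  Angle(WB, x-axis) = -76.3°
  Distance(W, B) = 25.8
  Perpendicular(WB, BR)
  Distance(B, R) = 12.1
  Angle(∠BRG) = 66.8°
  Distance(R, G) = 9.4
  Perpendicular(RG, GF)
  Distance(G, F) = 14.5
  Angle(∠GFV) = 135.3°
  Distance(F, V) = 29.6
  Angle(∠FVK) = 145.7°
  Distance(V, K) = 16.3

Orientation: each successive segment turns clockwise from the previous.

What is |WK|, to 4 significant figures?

67.42

∠GFV = 135.3° gives FV at -54.20° from the x-axis; with |FV| = 29.6, V = (27.52, -45.06). ∠FVK = 145.7° gives VK at -88.50° from the x-axis; with |VK| = 16.3, K = (27.95, -61.36). Then |WK| = |K − W| = 67.42.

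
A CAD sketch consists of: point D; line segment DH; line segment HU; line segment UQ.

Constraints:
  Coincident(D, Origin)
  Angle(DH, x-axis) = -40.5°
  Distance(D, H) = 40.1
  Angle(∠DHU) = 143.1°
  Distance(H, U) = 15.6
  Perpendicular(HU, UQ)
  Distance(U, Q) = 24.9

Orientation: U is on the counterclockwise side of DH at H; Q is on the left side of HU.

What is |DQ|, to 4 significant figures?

47.67

∠DHU = 143.1°, so HU runs at -40.5° + (180° − 143.1°) = -3.600° from the x-axis; with |HU| = 15.6, U = H + 15.6·(cos -3.600°, sin -3.600°) = (46.06, -27.02). HU is perpendicular to UQ; with |UQ| = 24.9 on the left of HU, Q = U + 24.9·(0.06279, 0.9980) = (47.62, -2.172). Then |DQ| = |Q − D| = 47.67.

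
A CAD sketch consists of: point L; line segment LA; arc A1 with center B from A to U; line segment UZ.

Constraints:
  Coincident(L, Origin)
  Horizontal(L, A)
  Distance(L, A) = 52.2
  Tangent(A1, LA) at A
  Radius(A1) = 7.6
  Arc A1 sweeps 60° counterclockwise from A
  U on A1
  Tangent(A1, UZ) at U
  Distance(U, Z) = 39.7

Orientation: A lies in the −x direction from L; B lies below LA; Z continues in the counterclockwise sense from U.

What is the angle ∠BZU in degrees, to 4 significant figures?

10.84°

On A1, A sits at bearing 90° from B; a 60° counterclockwise sweep puts U at bearing 150°, so U = B + 7.6·(cos 150°, sin 150°) = (-58.78, -3.800). The tangent condition forces BU to be normal to UZ, so UZ runs along (−sin 150°, cos 150°); with |UZ| = 39.7, Z = (-78.63, -38.18). Then cos ∠BZU = ZB·ZU / (|ZB||ZU|), giving 10.84°.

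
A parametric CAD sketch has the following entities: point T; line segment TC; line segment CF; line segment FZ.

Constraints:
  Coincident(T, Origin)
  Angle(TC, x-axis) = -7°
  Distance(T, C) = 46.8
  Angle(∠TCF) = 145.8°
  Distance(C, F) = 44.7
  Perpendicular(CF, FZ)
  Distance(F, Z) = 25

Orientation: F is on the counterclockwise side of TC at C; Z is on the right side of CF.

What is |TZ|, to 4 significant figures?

97.92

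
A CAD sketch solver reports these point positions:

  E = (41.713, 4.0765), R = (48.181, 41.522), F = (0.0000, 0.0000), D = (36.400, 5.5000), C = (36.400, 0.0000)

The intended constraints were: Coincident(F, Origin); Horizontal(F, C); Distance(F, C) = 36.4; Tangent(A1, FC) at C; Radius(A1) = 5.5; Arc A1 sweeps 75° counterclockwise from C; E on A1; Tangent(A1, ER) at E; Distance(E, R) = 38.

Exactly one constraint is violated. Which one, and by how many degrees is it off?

Tangent(A1, ER) at E — off by 5.20°.

F = (0.00, 0.00) ✓; F.y = 0.00, C.y = 0.00 ✓; |FC| = 36.40 ✓; ∠(DC, CF) = 90.00° ✓; |DC| = 5.500 ✓; bearing(D→E) − bearing(D→C) = 75.00° ✓; |DE| = 5.500 ✓; ∠(DE, ER) = 84.80° ✗; |ER| = 38.00 ✓.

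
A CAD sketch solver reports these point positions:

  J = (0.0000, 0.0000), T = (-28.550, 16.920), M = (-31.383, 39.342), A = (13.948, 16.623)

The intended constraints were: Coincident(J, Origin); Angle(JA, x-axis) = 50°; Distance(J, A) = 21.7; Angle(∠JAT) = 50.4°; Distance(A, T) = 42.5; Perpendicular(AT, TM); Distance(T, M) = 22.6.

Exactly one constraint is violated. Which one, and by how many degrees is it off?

Perpendicular(AT, TM) — off by 7.60°.

J = (0.00, 0.00) ✓; JA at 50.00° ✓; |JA| = 21.70 ✓; ∠JAT = 50.40° ✓; |AT| = 42.50 ✓; ∠(AT, TM) = 82.40° ✗; |TM| = 22.60 ✓.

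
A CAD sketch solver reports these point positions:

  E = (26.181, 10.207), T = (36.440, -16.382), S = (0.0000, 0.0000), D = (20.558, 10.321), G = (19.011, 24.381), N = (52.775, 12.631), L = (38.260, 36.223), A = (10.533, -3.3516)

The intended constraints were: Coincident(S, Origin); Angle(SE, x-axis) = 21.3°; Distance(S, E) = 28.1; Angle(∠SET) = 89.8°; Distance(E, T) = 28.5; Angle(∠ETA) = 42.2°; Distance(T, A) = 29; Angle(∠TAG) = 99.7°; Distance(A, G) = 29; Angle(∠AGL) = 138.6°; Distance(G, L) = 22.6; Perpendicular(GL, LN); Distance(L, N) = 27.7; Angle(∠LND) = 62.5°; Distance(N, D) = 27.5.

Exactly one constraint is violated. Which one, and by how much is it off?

Distance(N, D) = 27.5 — off by 4.80.

S = (0.00, 0.00) ✓; SE at 21.30° ✓; |SE| = 28.10 ✓; ∠SET = 89.80° ✓; |ET| = 28.50 ✓; ∠ETA = 42.20° ✓; |TA| = 29.00 ✓; ∠TAG = 99.70° ✓; |AG| = 29.00 ✓; ∠AGL = 138.6° ✓; |GL| = 22.60 ✓; ∠(GL, LN) = 90.00° ✓; |LN| = 27.70 ✓; ∠LND = 62.50° ✓; |ND| = 32.30 ✗.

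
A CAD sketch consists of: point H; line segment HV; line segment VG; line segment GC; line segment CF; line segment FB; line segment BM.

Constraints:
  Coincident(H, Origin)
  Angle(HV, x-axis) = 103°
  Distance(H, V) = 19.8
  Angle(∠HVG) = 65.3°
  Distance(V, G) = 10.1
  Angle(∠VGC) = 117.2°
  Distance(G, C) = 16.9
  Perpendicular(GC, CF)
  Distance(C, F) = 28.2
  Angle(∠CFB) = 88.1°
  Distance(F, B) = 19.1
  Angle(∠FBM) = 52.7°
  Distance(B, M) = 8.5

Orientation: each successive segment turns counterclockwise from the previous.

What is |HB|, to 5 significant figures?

24.802

H is at the origin; HV runs at 103.0° with length 19.8, so V = (-4.4540, 19.293). ∠HVG = 65.3° gives VG at -142.30° from the x-axis; with |VG| = 10.1, G = (-12.445, 13.116). ∠VGC = 117.2° gives GC at -79.500° from the x-axis; with |GC| = 16.9, C = (-9.3656, -3.5009). The perpendicularity gives CF at right angles to GC, so CF runs at 10.500°; with |CF| = 28.2, F = (18.362, 1.6381). ∠CFB = 88.1° gives FB at 102.40° from the x-axis; with |FB| = 19.1, B = (14.261, 20.293). Then |HB| = |B − H| = 24.802.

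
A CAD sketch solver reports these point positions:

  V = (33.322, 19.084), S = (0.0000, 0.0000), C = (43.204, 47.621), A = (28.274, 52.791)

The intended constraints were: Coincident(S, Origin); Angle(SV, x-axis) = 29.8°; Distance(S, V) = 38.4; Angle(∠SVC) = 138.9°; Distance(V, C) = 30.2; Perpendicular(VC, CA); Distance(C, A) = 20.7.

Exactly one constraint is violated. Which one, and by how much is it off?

Distance(C, A) = 20.7 — off by 4.90.

S = (0.00, 0.00) ✓; SV at 29.80° ✓; |SV| = 38.40 ✓; ∠SVC = 138.9° ✓; |VC| = 30.20 ✓; ∠(VC, CA) = 90.00° ✓; |CA| = 15.80 ✗.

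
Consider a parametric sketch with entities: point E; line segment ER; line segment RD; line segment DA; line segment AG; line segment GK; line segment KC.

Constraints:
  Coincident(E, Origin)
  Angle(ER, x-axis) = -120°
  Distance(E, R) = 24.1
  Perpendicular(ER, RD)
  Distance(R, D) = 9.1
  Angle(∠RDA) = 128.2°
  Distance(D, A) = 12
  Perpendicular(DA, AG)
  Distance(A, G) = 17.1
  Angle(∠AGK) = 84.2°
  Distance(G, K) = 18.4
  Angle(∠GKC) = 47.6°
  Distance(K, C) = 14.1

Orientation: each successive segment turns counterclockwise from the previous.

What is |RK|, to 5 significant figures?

8.1177

DA ⟂ AG, so AG runs at 111.80°; with |AG| = 17.1, G = (0.62227, -5.0877). ∠AGK = 84.2° gives GK at -152.40° from the x-axis; with |GK| = 18.4, K = (-15.684, -13.612). Then |RK| = |K − R| = 8.1177.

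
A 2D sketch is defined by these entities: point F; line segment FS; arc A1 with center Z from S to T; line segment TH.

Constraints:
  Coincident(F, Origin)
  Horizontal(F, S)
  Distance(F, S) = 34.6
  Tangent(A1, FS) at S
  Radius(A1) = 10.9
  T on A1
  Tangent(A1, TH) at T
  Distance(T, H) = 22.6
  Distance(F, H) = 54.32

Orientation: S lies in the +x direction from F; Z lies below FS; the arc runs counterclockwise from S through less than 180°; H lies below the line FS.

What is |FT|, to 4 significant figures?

32.10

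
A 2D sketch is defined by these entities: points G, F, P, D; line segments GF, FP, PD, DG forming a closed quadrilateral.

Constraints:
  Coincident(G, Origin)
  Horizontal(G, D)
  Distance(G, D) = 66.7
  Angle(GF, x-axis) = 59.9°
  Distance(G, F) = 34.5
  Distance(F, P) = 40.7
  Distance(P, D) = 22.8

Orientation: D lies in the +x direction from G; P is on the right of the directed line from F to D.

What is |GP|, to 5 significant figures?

43.930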